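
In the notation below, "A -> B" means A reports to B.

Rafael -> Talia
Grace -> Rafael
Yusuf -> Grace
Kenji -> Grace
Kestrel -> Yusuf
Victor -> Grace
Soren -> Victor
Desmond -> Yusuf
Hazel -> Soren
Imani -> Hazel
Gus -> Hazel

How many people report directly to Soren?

1

Soren directly manages Hazel. That is 1 direct report.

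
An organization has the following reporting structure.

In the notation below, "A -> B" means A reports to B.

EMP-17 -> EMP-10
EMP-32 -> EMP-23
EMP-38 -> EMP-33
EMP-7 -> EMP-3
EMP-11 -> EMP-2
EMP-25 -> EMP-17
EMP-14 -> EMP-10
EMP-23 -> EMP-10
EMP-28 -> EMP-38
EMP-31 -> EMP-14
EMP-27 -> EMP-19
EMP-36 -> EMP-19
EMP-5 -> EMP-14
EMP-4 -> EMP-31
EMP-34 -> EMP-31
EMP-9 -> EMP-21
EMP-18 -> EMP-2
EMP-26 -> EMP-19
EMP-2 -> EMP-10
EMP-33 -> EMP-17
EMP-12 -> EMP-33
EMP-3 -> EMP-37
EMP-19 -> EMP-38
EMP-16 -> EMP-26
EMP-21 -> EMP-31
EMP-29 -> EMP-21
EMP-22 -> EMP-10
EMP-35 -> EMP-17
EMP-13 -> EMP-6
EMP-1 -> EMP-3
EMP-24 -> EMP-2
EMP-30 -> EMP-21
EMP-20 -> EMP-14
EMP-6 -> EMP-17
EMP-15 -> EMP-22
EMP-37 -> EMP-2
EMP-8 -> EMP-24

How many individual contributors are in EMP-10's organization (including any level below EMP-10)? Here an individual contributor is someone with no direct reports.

22

The people in EMP-10's organization with no one reporting to them are EMP-15, EMP-20, EMP-5, EMP-4, EMP-29, EMP-30, EMP-9, EMP-34, EMP-32, EMP-35, EMP-13, EMP-25, EMP-12, EMP-28, EMP-36, EMP-27, EMP-16, EMP-18, EMP-11, EMP-8, EMP-7, EMP-1. That is 22.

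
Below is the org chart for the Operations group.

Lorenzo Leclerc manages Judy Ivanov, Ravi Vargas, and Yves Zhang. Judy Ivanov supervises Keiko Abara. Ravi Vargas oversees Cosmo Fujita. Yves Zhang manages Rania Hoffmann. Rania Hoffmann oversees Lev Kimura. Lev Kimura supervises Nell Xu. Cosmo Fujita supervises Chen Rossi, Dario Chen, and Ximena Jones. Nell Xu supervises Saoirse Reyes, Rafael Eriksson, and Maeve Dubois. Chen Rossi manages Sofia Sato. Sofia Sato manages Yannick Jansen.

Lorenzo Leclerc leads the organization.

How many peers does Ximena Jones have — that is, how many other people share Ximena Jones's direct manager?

2

Ximena Jones reports to Cosmo Fujita. Cosmo Fujita's other direct reports are Chen Rossi, Dario Chen — 2 peers.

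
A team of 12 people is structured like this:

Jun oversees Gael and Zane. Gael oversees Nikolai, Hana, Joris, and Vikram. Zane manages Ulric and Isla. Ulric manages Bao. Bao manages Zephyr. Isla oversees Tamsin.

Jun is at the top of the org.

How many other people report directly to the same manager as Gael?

Gael reports to Jun. Jun's other direct reports are Zane — 1 peer.

1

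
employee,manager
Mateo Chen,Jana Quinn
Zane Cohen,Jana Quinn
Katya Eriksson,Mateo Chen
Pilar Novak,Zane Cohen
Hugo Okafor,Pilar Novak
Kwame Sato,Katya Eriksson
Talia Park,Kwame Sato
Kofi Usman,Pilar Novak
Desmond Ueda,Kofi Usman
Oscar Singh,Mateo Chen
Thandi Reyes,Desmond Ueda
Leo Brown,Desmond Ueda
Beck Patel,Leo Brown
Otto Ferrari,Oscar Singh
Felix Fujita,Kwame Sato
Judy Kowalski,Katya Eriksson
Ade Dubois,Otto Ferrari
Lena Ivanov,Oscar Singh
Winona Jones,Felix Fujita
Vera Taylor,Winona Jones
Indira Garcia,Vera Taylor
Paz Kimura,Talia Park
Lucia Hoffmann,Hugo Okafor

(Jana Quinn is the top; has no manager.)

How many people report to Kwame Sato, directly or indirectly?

6

Kwame Sato directly manages Talia Park, Felix Fujita. Under Talia Park: Paz Kimura (1). Under Felix Fujita: Winona Jones, Vera Taylor, Indira Garcia (3). So Kwame Sato's organization is 2 direct reports plus everyone under them: 2 + 4 = 6.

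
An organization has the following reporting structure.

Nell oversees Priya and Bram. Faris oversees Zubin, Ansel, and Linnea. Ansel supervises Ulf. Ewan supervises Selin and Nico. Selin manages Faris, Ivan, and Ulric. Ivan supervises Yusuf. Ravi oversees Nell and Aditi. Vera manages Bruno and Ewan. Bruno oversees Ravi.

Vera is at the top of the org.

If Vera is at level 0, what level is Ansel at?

4

Chain from Ansel up to Vera: Ansel → Faris → Selin → Ewan → Vera. That is 4 steps up, so Ansel is 4 levels below Vera.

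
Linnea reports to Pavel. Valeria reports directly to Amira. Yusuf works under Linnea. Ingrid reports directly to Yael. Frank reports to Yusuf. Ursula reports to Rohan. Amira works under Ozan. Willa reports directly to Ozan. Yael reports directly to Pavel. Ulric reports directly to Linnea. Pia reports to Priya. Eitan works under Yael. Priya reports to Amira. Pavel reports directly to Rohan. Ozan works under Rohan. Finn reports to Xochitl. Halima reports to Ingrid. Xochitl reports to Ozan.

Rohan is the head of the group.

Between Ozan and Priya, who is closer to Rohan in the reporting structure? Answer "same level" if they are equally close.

Ozan is 1 level below Rohan; Priya is 3. Ozan is higher.

Ozan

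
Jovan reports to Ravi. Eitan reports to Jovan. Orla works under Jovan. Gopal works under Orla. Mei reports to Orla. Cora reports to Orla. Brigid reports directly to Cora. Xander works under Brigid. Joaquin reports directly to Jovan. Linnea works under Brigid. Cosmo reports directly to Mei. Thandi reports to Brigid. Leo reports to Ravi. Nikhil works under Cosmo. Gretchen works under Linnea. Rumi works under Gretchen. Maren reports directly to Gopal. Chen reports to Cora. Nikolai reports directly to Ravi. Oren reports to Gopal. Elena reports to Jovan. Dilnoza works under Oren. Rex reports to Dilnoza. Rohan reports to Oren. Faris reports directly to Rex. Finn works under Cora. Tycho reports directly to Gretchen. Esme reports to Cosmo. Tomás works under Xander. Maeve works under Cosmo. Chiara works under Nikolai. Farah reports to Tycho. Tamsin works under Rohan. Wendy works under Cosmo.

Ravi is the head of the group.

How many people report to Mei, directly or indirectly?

5

Mei directly manages Cosmo. Under Cosmo: Wendy, Maeve, Esme, Nikhil (4). That's 5 in total.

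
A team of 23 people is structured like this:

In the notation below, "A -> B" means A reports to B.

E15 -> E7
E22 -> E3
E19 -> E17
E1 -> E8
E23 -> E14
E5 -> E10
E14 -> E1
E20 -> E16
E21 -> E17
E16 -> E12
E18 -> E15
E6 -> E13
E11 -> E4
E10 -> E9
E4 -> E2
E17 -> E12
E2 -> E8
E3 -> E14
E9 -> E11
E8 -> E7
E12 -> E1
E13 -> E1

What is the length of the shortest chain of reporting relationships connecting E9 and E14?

E9 is 4 levels below E8, and E14 is 2 levels below E8 (their lowest common manager). The shortest path runs up from E9 to E8 and back down to E14: 4 + 2 = 6 links.

6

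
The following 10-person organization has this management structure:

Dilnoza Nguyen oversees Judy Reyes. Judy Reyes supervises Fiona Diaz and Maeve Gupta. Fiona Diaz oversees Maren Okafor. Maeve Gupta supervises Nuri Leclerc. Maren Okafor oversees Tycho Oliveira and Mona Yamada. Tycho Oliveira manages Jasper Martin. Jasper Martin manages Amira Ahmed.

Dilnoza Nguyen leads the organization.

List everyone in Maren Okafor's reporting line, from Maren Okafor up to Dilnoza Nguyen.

Maren Okafor reports to Fiona Diaz. Fiona Diaz reports to Judy Reyes. Judy Reyes reports to Dilnoza Nguyen. Dilnoza Nguyen is at the top.

Maren Okafor -> Fiona Diaz -> Judy Reyes -> Dilnoza Nguyen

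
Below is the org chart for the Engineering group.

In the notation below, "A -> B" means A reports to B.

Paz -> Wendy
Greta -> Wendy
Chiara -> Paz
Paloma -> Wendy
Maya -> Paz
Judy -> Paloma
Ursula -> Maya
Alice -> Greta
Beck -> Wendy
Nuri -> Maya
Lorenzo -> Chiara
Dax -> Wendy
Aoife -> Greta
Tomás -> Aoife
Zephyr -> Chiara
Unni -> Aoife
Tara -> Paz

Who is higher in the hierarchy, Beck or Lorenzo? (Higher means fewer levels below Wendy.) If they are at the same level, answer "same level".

Beck

Beck is 1 level below Wendy; Lorenzo is 3. Beck is higher.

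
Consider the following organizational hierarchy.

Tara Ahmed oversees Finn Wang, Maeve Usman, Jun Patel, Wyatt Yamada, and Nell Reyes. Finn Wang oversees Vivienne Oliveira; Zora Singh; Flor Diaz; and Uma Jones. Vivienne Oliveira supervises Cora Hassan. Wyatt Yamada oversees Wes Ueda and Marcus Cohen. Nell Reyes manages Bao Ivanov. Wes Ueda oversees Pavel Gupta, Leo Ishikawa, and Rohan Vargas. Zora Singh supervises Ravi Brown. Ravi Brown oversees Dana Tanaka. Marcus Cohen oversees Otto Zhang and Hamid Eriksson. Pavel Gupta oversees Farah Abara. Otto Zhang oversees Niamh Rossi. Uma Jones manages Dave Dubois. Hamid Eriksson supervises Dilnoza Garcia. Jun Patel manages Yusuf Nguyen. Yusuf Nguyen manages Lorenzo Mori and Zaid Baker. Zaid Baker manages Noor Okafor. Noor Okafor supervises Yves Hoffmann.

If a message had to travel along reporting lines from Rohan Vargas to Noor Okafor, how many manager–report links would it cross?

7

Rohan Vargas is 3 levels below Tara Ahmed, and Noor Okafor is 4 levels below Tara Ahmed (their lowest common manager). The shortest path runs up from Rohan Vargas to Tara Ahmed and back down to Noor Okafor: 3 + 4 = 7 links.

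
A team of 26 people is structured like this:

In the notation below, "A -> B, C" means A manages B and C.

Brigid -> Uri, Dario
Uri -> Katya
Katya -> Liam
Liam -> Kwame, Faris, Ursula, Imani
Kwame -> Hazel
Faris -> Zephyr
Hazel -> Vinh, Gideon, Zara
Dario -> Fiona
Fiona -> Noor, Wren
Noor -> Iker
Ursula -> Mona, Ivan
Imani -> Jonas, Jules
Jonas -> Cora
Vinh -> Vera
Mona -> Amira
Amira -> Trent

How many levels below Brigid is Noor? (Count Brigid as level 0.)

3

Chain from Noor up to Brigid: Noor → Fiona → Dario → Brigid. That is 3 steps up, so Noor is 3 levels below Brigid.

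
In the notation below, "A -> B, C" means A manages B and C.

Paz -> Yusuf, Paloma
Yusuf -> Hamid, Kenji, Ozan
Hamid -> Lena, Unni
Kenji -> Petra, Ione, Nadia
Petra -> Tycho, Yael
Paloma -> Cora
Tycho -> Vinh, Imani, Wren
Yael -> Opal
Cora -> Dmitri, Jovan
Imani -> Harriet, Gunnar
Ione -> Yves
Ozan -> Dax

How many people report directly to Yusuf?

3

Yusuf directly manages Hamid, Kenji, Ozan. That is 3 direct reports.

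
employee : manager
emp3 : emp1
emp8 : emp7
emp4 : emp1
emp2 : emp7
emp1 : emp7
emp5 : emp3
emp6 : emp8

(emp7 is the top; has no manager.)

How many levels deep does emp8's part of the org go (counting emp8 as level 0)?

1

The longest chain under emp8 runs emp8 → emp6, which is 1 level below emp8.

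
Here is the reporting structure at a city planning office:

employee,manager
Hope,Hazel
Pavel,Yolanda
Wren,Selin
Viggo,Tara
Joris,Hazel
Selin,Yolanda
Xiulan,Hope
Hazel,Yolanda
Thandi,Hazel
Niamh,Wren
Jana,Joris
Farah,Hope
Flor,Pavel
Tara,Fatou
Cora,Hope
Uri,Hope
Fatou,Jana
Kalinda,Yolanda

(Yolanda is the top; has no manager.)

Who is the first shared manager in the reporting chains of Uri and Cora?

Uri's chain of managers is Hope, Hazel, Yolanda. Cora's chain of managers is Hope, Hazel, Yolanda. The first manager that appears in both chains is Hope.

Hope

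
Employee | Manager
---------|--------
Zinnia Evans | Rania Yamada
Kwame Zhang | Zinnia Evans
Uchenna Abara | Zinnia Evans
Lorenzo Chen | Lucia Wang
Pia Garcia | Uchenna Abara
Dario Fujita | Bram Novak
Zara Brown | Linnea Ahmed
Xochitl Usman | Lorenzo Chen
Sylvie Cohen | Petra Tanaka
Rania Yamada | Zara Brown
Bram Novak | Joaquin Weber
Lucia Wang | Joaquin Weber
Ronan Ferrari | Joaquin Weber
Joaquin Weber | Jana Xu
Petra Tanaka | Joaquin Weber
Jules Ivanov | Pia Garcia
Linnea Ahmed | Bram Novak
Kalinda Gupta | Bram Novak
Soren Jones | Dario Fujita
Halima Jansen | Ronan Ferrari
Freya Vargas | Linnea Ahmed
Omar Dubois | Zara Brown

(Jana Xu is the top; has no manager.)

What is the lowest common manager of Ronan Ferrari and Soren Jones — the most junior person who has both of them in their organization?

Joaquin Weber

Ronan Ferrari's chain of managers is Joaquin Weber, Jana Xu. Soren Jones's chain of managers is Dario Fujita, Bram Novak, Joaquin Weber, Jana Xu. The first manager that appears in both chains is Joaquin Weber.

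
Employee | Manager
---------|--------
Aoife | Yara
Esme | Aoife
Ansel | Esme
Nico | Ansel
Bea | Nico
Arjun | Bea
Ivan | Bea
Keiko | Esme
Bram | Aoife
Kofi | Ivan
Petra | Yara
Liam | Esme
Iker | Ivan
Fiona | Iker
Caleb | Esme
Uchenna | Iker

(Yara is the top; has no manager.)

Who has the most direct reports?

Direct-report counts: Yara has 2; Aoife has 2; Esme has 4; Ansel has 1; Nico has 1; Bea has 2; Ivan has 2; Iker has 2. The largest is 4, held by Esme.

Esme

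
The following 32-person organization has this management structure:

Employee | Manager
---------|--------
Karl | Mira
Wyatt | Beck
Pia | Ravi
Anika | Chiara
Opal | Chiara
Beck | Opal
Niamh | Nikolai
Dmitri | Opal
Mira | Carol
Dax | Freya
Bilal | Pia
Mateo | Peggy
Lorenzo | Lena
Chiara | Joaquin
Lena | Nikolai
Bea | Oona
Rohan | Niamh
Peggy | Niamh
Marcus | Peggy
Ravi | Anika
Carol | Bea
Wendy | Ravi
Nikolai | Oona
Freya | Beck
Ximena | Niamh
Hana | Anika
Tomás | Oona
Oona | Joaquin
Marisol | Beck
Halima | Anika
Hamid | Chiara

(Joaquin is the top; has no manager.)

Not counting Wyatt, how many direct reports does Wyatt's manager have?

Wyatt reports to Beck. Beck's other direct reports are Freya, Marisol — 2 peers.

2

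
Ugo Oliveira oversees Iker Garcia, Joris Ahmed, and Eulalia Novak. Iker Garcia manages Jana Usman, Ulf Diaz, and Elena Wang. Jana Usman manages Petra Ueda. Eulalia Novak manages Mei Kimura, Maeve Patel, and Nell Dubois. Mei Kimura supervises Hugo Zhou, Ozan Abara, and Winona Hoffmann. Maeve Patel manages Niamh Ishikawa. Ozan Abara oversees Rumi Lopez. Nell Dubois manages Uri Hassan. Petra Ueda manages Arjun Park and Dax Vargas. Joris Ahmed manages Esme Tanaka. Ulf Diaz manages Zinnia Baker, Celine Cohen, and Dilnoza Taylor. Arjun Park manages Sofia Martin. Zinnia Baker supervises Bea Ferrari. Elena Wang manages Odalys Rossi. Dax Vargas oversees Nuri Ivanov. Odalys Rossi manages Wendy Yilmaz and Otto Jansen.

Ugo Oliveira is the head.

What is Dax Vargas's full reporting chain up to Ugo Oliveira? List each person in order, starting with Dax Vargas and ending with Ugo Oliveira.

Dax Vargas -> Petra Ueda -> Jana Usman -> Iker Garcia -> Ugo Oliveira

Dax Vargas reports to Petra Ueda. Petra Ueda reports to Jana Usman. Jana Usman reports to Iker Garcia. Iker Garcia reports to Ugo Oliveira. Ugo Oliveira is at the top.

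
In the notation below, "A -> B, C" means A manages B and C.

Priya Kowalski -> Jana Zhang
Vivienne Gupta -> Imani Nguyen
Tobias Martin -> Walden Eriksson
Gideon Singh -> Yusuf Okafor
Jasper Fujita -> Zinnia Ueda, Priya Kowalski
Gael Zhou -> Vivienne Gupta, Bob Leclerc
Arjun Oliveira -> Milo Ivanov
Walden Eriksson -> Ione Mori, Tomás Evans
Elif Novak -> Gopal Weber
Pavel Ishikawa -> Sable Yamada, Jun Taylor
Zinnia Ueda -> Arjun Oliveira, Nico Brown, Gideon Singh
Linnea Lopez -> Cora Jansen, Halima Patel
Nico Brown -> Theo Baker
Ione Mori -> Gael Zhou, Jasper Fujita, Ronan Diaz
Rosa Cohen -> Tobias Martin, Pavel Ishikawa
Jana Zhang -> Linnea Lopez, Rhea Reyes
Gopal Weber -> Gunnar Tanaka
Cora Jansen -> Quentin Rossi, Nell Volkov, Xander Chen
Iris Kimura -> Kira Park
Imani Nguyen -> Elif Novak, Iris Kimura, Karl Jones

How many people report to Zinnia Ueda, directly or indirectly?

Zinnia Ueda directly manages Arjun Oliveira, Nico Brown, Gideon Singh. Under Arjun Oliveira: Milo Ivanov (1). Under Nico Brown: Theo Baker (1). Under Gideon Singh: Yusuf Okafor (1). So Zinnia Ueda's organization is 3 direct reports plus everyone under them: 2 + 2 + 2 = 6.

6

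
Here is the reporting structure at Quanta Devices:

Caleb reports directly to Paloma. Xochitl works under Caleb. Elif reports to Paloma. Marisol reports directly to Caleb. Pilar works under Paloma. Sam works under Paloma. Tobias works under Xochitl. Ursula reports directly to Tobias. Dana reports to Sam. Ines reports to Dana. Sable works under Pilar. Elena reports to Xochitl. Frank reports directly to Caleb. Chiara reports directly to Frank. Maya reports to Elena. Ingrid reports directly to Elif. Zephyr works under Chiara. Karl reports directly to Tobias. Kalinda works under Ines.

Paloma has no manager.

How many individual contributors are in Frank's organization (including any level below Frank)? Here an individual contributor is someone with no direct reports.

The only person in Frank's organization with no one reporting to them is Zephyr. That is 1.

1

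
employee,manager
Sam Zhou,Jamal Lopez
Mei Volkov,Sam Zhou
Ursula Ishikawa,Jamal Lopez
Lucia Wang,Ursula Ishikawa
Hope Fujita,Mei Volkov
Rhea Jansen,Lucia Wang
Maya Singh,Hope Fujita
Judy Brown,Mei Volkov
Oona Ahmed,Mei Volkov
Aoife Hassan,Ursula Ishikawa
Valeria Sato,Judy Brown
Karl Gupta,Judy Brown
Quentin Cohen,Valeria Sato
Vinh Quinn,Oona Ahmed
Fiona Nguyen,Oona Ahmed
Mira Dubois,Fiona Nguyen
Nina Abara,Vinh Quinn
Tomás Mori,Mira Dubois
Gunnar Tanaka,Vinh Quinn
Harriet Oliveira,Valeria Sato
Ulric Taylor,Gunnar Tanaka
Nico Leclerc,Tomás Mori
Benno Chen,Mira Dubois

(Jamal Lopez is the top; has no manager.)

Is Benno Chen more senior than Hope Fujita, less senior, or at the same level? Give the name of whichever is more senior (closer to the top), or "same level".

Benno Chen is 6 levels below Jamal Lopez; Hope Fujita is 3. Hope Fujita is higher.

Hope Fujita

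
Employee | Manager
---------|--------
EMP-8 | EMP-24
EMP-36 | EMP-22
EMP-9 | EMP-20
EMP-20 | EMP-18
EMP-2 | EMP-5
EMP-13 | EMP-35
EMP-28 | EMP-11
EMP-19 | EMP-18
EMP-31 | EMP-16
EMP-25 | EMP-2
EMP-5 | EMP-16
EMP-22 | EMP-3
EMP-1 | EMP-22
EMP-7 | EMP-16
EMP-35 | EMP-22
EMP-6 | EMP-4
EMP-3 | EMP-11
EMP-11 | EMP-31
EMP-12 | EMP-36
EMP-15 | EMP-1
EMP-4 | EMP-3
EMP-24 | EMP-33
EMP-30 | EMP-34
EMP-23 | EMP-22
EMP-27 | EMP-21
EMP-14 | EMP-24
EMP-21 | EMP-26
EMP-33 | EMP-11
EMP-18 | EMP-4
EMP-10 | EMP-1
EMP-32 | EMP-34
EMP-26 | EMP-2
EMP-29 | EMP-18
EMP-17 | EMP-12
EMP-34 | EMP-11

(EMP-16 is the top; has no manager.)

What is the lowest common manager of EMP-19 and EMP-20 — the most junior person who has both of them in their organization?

EMP-19's chain of managers is EMP-18, EMP-4, EMP-3, EMP-11, EMP-31, EMP-16. EMP-20's chain of managers is EMP-18, EMP-4, EMP-3, EMP-11, EMP-31, EMP-16. The first manager that appears in both chains is EMP-18.

EMP-18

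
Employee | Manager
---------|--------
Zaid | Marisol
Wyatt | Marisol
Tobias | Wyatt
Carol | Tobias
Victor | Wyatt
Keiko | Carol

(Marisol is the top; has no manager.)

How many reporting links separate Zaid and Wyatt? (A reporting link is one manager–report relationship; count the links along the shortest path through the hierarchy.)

2

Zaid is 1 level below Marisol, and Wyatt is 1 level below Marisol (their lowest common manager). The shortest path runs up from Zaid to Marisol and back down to Wyatt: 1 + 1 = 2 links.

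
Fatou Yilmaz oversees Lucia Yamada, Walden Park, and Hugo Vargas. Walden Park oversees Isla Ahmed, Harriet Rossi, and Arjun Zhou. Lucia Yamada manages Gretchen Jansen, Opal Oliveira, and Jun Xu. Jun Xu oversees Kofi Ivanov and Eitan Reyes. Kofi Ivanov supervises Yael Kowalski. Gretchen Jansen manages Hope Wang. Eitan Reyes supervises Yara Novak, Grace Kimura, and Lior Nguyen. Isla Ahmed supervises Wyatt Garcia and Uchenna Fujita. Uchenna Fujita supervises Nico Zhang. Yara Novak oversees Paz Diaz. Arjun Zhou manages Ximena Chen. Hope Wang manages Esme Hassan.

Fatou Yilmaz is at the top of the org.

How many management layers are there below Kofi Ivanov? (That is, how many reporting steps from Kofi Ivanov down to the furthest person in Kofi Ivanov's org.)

1

The longest chain under Kofi Ivanov runs Kofi Ivanov → Yael Kowalski, which is 1 level below Kofi Ivanov.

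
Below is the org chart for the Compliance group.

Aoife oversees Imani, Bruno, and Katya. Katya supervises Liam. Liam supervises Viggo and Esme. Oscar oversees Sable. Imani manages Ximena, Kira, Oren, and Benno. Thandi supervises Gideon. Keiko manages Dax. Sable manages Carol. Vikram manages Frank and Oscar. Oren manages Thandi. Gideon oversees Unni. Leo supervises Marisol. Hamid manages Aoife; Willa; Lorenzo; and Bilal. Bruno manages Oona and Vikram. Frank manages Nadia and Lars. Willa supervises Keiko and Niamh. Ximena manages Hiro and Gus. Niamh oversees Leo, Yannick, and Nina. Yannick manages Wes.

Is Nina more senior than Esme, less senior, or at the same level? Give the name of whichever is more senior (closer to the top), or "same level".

Nina is 3 levels below Hamid; Esme is 4. Nina is higher.

Nina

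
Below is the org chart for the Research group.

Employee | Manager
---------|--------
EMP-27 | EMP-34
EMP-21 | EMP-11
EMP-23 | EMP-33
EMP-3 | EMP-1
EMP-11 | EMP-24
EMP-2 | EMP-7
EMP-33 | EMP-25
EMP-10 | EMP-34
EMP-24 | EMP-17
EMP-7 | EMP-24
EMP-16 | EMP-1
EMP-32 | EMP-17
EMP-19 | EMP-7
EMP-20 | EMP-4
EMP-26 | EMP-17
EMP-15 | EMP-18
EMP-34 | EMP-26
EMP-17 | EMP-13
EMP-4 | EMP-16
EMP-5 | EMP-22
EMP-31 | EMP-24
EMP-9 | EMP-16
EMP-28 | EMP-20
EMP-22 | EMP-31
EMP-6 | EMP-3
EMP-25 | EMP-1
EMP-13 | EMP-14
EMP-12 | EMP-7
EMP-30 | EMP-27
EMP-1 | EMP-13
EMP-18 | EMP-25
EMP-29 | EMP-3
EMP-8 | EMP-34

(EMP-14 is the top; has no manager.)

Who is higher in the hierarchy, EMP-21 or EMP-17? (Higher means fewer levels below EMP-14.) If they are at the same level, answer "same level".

EMP-17

EMP-21 is 5 levels below EMP-14; EMP-17 is 2. EMP-17 is higher.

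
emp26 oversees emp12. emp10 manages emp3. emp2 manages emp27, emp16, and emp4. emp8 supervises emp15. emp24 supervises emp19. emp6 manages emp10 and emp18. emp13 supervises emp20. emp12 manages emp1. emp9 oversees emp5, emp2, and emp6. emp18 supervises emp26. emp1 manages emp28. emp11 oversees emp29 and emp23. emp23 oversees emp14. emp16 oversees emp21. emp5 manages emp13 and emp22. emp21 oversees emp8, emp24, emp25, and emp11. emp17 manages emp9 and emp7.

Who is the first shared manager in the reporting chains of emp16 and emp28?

emp9

emp16's chain of managers is emp2, emp9, emp17. emp28's chain of managers is emp1, emp12, emp26, emp18, emp6, emp9, emp17. The first manager that appears in both chains is emp9.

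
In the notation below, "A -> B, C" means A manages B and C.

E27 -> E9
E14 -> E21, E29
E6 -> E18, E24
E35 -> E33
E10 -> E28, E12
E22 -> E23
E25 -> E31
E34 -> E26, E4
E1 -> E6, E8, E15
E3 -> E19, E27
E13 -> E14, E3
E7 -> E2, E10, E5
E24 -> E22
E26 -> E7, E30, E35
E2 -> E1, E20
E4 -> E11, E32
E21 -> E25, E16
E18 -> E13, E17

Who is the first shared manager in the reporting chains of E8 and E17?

E1

E8's chain of managers is E1, E2, E7, E26, E34. E17's chain of managers is E18, E6, E1, E2, E7, E26, E34. The first manager that appears in both chains is E1.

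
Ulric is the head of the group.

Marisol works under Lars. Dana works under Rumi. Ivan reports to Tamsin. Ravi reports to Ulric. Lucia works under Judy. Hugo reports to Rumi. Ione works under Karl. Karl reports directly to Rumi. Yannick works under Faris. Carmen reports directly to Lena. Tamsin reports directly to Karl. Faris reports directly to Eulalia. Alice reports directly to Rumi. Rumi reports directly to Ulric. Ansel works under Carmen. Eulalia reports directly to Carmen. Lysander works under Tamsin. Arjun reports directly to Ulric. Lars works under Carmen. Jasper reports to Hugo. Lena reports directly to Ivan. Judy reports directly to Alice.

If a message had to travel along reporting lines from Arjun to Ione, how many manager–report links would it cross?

Arjun is 1 level below Ulric, and Ione is 3 levels below Ulric (their lowest common manager). The shortest path runs up from Arjun to Ulric and back down to Ione: 1 + 3 = 4 links.

4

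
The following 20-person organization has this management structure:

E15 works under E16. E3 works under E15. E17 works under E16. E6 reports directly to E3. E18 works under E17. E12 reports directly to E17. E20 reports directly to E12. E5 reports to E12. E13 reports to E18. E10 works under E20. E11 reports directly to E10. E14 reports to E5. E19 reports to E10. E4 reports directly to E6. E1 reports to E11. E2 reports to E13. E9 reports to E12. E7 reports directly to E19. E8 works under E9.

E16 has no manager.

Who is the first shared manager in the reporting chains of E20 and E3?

E20's chain of managers is E12, E17, E16. E3's chain of managers is E15, E16. The first manager that appears in both chains is E16.

E16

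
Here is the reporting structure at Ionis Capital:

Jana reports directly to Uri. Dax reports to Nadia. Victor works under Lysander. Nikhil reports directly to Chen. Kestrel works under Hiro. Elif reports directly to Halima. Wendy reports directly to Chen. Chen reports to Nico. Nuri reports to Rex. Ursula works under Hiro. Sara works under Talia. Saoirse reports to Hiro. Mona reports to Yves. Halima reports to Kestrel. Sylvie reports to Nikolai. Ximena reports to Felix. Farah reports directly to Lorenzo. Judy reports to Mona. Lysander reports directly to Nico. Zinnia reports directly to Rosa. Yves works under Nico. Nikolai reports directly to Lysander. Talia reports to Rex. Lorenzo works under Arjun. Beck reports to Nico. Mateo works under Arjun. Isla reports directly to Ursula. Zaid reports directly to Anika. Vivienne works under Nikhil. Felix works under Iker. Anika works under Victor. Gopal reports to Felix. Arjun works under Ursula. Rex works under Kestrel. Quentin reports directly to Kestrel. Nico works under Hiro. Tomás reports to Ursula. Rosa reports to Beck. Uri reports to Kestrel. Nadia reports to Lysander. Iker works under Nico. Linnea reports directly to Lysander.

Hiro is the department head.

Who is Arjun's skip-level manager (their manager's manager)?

Hiro

Arjun reports to Ursula, and Ursula reports to Hiro. So Arjun's skip-level manager is Hiro.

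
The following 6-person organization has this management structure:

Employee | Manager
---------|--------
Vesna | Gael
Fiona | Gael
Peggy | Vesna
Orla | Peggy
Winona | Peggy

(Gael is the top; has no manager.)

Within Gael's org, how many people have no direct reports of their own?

The people in Gael's organization with no one reporting to them are Fiona, Winona, Orla. That is 3.

3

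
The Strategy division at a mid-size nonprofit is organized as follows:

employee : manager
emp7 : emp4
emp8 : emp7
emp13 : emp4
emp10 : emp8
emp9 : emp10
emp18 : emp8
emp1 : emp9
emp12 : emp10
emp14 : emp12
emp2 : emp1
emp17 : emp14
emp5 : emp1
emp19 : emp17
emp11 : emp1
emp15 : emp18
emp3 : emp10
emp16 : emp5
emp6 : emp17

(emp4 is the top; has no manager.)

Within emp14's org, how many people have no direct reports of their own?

The people in emp14's organization with no one reporting to them are emp6, emp19. That is 2.

2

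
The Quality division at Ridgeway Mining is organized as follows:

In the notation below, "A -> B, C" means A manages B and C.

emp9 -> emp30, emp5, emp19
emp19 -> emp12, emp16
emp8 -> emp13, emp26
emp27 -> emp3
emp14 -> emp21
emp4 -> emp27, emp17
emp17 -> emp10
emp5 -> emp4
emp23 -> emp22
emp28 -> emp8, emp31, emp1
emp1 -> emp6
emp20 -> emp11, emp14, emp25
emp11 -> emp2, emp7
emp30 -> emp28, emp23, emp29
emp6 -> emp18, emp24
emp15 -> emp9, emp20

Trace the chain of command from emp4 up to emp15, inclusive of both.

emp4 reports to emp5. emp5 reports to emp9. emp9 reports to emp15. emp15 is at the top.

emp4 -> emp5 -> emp9 -> emp15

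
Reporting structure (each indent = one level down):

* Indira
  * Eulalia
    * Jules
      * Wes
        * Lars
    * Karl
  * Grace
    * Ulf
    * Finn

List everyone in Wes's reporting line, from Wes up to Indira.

Wes -> Jules -> Eulalia -> Indira

Wes reports to Jules. Jules reports to Eulalia. Eulalia reports to Indira. Indira is at the top.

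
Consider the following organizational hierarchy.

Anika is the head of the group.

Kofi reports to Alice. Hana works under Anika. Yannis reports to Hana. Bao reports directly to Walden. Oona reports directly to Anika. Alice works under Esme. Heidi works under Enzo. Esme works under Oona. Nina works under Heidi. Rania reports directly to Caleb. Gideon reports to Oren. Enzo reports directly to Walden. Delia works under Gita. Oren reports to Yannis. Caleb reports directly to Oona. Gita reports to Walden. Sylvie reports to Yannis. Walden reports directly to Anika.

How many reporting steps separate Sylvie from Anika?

3

Chain from Sylvie up to Anika: Sylvie → Yannis → Hana → Anika. That is 3 steps up, so Sylvie is 3 levels below Anika.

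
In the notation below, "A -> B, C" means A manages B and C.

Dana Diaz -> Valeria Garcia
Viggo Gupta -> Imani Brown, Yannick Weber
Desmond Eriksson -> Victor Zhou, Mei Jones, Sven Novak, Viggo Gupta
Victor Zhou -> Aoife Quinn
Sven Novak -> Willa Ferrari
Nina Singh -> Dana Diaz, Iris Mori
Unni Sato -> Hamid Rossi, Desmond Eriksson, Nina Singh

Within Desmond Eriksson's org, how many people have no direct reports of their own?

5

The people in Desmond Eriksson's organization with no one reporting to them are Yannick Weber, Imani Brown, Willa Ferrari, Mei Jones, Aoife Quinn. That is 5.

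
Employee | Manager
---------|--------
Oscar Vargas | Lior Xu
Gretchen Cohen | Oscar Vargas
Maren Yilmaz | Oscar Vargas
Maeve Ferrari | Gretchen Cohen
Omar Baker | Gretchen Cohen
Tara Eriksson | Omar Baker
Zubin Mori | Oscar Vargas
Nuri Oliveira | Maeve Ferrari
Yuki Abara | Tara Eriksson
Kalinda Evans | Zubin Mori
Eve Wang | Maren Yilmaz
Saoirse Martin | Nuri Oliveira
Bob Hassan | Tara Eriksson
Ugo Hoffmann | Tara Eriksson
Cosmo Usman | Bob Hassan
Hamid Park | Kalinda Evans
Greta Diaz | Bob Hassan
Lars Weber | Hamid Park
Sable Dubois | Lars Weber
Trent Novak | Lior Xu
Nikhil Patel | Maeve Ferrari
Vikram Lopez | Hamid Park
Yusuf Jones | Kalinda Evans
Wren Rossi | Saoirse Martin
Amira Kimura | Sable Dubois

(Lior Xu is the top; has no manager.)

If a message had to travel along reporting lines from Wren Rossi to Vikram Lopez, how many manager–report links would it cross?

Wren Rossi is 5 levels below Oscar Vargas, and Vikram Lopez is 4 levels below Oscar Vargas (their lowest common manager). The shortest path runs up from Wren Rossi to Oscar Vargas and back down to Vikram Lopez: 5 + 4 = 9 links.

9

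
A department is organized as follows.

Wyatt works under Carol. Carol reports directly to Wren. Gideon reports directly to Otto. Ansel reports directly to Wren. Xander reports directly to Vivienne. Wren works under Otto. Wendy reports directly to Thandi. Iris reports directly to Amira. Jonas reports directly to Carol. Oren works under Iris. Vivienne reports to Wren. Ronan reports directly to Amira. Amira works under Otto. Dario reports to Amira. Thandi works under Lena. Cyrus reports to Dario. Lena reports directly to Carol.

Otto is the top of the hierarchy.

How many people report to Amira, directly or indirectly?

5

Amira directly manages Dario, Ronan, Iris. Under Dario: Cyrus (1). Ronan has no reports. Under Iris: Oren (1). So Amira's organization is 3 direct reports plus everyone under them: 2 + 1 + 2 = 5.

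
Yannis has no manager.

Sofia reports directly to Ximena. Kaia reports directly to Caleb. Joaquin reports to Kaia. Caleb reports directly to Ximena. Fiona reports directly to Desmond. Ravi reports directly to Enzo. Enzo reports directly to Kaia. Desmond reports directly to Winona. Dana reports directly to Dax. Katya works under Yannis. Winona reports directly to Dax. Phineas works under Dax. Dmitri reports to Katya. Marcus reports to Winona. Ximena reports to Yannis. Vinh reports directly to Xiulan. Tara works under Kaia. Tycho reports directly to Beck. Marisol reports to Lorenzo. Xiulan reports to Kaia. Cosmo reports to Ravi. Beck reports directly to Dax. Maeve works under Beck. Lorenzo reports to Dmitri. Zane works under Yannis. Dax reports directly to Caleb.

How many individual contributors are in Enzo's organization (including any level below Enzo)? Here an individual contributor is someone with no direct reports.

The only person in Enzo's organization with no one reporting to them is Cosmo. That is 1.

1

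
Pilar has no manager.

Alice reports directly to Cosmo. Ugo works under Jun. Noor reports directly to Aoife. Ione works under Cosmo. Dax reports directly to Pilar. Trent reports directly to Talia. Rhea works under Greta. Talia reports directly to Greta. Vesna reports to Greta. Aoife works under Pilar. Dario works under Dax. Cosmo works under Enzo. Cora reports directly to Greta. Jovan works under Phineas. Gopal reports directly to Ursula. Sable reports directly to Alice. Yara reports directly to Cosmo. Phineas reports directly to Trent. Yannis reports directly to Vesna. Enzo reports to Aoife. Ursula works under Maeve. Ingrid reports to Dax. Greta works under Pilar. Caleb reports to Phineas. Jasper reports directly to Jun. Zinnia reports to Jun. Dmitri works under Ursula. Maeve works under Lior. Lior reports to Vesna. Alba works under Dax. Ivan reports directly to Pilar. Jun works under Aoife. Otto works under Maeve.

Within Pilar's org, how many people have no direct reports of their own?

19

The people in Pilar's organization with no one reporting to them are Dario, Alba, Ingrid, Ivan, Noor, Ione, Yara, Sable, Zinnia, Jasper, Ugo, Rhea, Caleb, Jovan, Yannis, Otto, Dmitri, Gopal, Cora. That is 19.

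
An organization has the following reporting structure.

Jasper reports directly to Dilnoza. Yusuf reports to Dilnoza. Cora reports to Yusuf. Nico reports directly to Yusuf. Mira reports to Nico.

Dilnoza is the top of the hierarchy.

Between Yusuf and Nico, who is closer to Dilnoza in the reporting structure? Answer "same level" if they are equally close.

Yusuf

Yusuf is 1 level below Dilnoza; Nico is 2. Yusuf is higher.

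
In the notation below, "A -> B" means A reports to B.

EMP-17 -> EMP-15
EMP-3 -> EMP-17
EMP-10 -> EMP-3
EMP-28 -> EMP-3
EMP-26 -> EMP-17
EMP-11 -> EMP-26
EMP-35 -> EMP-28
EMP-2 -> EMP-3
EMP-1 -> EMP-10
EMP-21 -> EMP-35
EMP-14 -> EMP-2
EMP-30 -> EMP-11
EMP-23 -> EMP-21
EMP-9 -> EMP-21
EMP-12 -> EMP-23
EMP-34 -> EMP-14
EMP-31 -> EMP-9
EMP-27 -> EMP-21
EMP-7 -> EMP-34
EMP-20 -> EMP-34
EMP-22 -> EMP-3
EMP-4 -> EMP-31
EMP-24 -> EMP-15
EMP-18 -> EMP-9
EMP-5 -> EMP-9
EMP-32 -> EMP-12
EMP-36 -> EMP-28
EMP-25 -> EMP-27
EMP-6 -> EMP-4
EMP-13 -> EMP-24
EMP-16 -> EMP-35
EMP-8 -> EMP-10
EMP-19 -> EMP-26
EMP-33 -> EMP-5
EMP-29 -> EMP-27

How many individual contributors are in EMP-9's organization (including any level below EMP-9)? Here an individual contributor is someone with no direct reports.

3

The people in EMP-9's organization with no one reporting to them are EMP-33, EMP-18, EMP-6. That is 3.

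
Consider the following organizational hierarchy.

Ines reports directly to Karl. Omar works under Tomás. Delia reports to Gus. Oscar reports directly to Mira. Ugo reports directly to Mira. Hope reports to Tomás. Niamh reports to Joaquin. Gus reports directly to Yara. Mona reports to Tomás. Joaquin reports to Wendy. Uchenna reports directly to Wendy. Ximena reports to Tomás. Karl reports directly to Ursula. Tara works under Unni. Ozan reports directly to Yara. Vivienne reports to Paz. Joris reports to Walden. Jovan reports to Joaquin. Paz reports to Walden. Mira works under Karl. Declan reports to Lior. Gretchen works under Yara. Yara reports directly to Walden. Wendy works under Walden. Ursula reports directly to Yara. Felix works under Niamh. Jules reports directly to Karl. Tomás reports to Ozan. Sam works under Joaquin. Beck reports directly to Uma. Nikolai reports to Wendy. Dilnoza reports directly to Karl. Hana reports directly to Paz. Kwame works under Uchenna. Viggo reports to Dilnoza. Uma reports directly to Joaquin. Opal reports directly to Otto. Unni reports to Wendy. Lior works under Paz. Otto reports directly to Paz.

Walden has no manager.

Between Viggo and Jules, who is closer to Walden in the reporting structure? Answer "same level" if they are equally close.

Viggo is 5 levels below Walden; Jules is 4. Jules is higher.

Jules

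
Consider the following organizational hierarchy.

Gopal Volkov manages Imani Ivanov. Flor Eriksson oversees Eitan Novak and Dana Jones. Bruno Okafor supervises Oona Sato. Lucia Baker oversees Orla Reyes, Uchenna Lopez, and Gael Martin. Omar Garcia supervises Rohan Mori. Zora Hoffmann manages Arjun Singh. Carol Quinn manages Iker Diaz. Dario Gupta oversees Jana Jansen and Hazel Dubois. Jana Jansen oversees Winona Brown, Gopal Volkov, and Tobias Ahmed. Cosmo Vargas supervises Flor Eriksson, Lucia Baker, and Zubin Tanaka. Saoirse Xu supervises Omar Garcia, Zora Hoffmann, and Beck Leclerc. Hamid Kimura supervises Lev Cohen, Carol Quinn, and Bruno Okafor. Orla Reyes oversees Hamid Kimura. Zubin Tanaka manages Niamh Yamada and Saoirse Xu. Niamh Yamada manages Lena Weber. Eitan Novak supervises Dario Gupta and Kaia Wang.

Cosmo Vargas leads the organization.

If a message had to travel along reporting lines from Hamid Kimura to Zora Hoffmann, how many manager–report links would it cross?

6

Hamid Kimura is 3 levels below Cosmo Vargas, and Zora Hoffmann is 3 levels below Cosmo Vargas (their lowest common manager). The shortest path runs up from Hamid Kimura to Cosmo Vargas and back down to Zora Hoffmann: 3 + 3 = 6 links.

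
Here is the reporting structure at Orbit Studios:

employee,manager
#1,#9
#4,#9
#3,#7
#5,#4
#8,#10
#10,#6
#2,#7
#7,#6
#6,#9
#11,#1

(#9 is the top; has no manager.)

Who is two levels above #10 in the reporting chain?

#9

#10 reports to #6, and #6 reports to #9. So #10's skip-level manager is #9.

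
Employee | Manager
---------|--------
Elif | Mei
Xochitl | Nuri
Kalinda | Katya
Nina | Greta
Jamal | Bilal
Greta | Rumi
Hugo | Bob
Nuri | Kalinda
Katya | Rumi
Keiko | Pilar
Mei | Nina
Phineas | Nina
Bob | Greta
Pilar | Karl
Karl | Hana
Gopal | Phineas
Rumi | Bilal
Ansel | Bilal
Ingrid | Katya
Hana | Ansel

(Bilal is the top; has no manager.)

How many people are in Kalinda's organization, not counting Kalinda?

2

Kalinda directly manages Nuri. Under Nuri: Xochitl (1). That's 2 in total.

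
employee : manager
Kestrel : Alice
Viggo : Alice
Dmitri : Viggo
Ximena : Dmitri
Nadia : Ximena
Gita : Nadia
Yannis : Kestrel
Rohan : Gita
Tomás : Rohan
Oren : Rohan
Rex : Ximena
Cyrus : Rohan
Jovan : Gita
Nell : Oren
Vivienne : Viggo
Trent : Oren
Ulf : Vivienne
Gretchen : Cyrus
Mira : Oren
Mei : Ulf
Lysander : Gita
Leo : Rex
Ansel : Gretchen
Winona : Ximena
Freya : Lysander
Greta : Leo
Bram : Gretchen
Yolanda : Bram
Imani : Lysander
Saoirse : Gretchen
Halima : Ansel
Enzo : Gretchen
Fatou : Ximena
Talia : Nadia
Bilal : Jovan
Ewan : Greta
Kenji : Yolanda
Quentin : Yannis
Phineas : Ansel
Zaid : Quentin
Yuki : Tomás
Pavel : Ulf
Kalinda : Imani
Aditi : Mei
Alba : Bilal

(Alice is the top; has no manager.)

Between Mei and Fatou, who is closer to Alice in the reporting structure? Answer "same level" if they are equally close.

Both Mei and Fatou are 4 levels below Alice.

same level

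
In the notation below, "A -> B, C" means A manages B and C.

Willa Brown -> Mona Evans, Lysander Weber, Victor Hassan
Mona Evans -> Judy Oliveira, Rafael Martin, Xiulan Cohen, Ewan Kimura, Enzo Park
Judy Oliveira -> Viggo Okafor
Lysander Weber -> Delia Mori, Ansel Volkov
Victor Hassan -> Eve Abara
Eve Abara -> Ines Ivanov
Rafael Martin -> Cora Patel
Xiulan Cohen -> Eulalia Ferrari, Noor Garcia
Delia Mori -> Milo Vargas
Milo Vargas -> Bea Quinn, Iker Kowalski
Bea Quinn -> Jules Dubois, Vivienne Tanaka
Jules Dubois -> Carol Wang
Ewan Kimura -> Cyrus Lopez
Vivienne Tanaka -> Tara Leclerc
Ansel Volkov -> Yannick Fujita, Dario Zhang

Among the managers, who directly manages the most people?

Direct-report counts: Willa Brown has 3; Victor Hassan has 1; Eve Abara has 1; Lysander Weber has 2; Ansel Volkov has 2; Delia Mori has 1; Milo Vargas has 2; Bea Quinn has 2; Vivienne Tanaka has 1; Jules Dubois has 1; Mona Evans has 5; Ewan Kimura has 1; Xiulan Cohen has 2; Rafael Martin has 1; Judy Oliveira has 1. The largest is 5, held by Mona Evans.

Mona Evans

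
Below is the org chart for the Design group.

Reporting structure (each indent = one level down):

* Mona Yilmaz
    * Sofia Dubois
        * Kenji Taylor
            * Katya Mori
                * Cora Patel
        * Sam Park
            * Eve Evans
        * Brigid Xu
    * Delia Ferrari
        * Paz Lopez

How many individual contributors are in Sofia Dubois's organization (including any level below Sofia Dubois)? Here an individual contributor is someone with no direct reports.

The people in Sofia Dubois's organization with no one reporting to them are Brigid Xu, Eve Evans, Cora Patel. That is 3.

3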